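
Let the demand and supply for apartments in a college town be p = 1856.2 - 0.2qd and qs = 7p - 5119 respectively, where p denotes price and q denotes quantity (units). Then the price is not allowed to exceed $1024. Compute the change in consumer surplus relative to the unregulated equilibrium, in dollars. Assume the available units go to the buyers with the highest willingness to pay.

Rearranging demand gives qd = 9281 - 5p. Equilibrium: 9281 - 5p = 7p - 5119, so 14400 = 12p and p* = 1200, q* = 3281.
Because the ceiling (1024) lies below the market-clearing price, it is binding.
At p = 1024: qd = 9281 - 5·1024 = 4161 and qs = 7·1024 - 5119 = 2049.
Consumer surplus without the control is ½ · (1856.2 - 1200) · 3281 = 1076496.1.
With the ceiling, 2049 units are sold at 1024 (assume they go to the highest-value buyers). The demand price at q = 2049 is 1446.4, so CS = ½ · [(1856.2 - 1024) + (1446.4 - 1024)] · 2049 = 1285337.7.
Change in consumer surplus = 1285337.7 - 1076496.1 = 208841.6.

208841.6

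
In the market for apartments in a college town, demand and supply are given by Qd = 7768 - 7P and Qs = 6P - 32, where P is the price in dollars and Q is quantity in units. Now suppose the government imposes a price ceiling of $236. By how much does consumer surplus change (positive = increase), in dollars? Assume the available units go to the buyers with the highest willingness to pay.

Setting quantity demanded equal to quantity supplied, 7768 - 7P = 6P - 32, gives P* = 600 and Q* = 3568.
Because the ceiling (236) lies below the market-clearing price, it is binding.
At P = 236: Qd = 7768 - 7·236 = 6116 and Qs = 6·236 - 32 = 1384.
Consumer surplus without the control is ½ · (7768/7 - 600) · 3568 = 6365312/7.
With the ceiling, 1384 units are sold at 236 (assume they go to the highest-value buyers). The demand price at Q = 1384 is 912, so CS = ½ · [(7768/7 - 236) + (912 - 236)] · 1384 = 7506816/7.
Change in consumer surplus = 7506816/7 - 6365312/7 = 163072.

163072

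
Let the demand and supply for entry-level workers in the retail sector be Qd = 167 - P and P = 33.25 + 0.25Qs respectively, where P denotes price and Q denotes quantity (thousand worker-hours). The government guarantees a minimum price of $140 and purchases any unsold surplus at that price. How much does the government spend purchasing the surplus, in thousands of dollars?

Rearranging supply gives Qs = 4P - 133. Equilibrium: 167 - P = 4P - 133, so 300 = 5P and P* = 60, Q* = 107.
The floor of 140 is above the equilibrium price 60, so it binds.
At P = 140: Qd = 167 - 140 = 27 and Qs = 4·140 - 133 = 427.
Surplus = Qs - Qd = 400.
Government expenditure = surplus × support price = 400 × 140 = 56000.

56000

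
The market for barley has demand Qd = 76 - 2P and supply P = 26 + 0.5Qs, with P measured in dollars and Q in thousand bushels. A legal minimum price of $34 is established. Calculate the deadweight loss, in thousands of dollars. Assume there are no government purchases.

Rearranging supply gives Qs = 2P - 52. Equilibrium: 76 - 2P = 2P - 52, so 128 = 4P and P* = 32, Q* = 12.
Because the floor (34) lies above the market-clearing price, it is binding.
At P = 34: Qd = 76 - 2·34 = 8 and Qs = 2·34 - 52 = 16.
Quantity traded falls to 8. At Q = 8 the demand price is (76 - 8)/2 = 34 and the supply price is (52 + 8)/2 = 30.
Deadweight loss = ½ · (34 - 30) · (12 - 8) = ½ · 4 · 4 = 8.

8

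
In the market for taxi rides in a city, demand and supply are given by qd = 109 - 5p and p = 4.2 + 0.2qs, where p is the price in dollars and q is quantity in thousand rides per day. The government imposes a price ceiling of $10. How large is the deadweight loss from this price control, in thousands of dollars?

Rearranging supply gives qs = 5p - 21. Equilibrium: 109 - 5p = 5p - 21, so 130 = 10p and p* = 13, q* = 44.
Since 10 < 13, the ceiling is binding.
At p = 10: qd = 109 - 5·10 = 59 and qs = 5·10 - 21 = 29.
Quantity traded falls to 29. At q = 29 the demand price is (109 - 29)/5 = 16 and the supply price is (21 + 29)/5 = 10.
Deadweight loss = ½ · (16 - 10) · (44 - 29) = ½ · 6 · 15 = 45.

45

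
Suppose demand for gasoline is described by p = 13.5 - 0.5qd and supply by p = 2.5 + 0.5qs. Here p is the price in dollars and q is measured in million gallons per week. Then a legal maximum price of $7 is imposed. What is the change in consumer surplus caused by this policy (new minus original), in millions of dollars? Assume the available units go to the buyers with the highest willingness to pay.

Rearranging demand gives qd = 27 - 2p; rearranging supply gives qs = 2p - 5. In a free market, 27 - 2p = 2p - 5 gives the equilibrium p* = 8, q* = 11.
Since 7 < 8, the ceiling is binding.
At p = 7: qd = 27 - 2·7 = 13 and qs = 2·7 - 5 = 9.
Consumer surplus without the control is ½ · (13.5 - 8) · 11 = 30.25.
With the ceiling, 9 units are sold at 7 (assume they go to the highest-value buyers). The demand price at q = 9 is 9, so CS = ½ · [(13.5 - 7) + (9 - 7)] · 9 = 38.25.
Change in consumer surplus = 38.25 - 30.25 = 8.

8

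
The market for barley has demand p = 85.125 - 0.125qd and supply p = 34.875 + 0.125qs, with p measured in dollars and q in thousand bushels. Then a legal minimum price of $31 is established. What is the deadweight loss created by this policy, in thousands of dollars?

Rearranging demand gives qd = 681 - 8p; rearranging supply gives qs = 8p - 279. Equilibrium: 681 - 8p = 8p - 279, so 960 = 16p and p* = 60, q* = 201.
Since 31 is below p* = 60, the floor does not bind and the free-market outcome prevails.
Since the control does not bind, no trades are prevented and deadweight loss is zero.

0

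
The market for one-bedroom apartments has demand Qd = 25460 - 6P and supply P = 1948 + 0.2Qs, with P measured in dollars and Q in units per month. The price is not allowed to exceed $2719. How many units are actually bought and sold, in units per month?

3855

Rearranging supply gives Qs = 5P - 9740. Setting quantity demanded equal to quantity supplied, 25460 - 6P = 5P - 9740, gives P* = 3200 and Q* = 6260.
Because the ceiling (2719) lies below the market-clearing price, it is binding.
At P = 2719: Qd = 25460 - 6·2719 = 9146 and Qs = 5·2719 - 9740 = 3855.
The quantity actually transacted is the short side, supply: 3855.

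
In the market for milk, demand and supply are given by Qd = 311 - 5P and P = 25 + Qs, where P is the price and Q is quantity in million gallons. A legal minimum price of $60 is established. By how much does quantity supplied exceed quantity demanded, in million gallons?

24

Rearranging supply gives Qs = P - 25. Equilibrium: 311 - 5P = P - 25, so 336 = 6P and P* = 56, Q* = 31.
Because the floor (60) lies above the market-clearing price, it is binding.
At P = 60: Qd = 311 - 5·60 = 11 and Qs = 60 - 25 = 35.
Surplus = Qs - Qd = 35 - 11 = 24.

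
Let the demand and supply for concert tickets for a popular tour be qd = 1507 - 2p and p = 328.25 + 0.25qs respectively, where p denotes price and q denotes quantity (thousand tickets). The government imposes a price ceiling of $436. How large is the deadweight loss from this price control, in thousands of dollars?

Rearranging supply gives qs = 4p - 1313. Without the control the market clears where 1507 - 2p = 4p - 1313, i.e. p* = 470 and q* = 567.
Since 436 < 470, the ceiling is binding.
At p = 436: qd = 1507 - 2·436 = 635 and qs = 4·436 - 1313 = 431.
Quantity traded falls to 431. At q = 431 the demand price is (1507 - 431)/2 = 538 and the supply price is (1313 + 431)/4 = 436.
Deadweight loss = ½ · (538 - 436) · (567 - 431) = ½ · 102 · 136 = 6936.

6936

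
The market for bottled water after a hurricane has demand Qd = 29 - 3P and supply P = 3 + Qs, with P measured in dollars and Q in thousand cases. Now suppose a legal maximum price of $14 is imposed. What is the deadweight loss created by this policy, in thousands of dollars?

Rearranging supply gives Qs = P - 3. Without the control the market clears where 29 - 3P = P - 3, i.e. P* = 8 and Q* = 5.
Since 14 is above P* = 8, the ceiling does not bind and the free-market outcome prevails.
Since the control does not bind, no trades are prevented and deadweight loss is zero.

0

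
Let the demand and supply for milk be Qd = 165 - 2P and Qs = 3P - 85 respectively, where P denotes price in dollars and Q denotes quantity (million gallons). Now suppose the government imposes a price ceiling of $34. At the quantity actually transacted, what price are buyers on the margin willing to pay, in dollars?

74

Equilibrium: 165 - 2P = 3P - 85, so 250 = 5P and P* = 50, Q* = 65.
The ceiling of 34 is below the equilibrium price 50, so it binds.
At P = 34: Qd = 165 - 2·34 = 97 and Qs = 3·34 - 85 = 17.
Only 17 units reach the market. On the demand curve, the marginal buyer's willingness to pay at Q = 17 is (165 - 17)/2 = 74.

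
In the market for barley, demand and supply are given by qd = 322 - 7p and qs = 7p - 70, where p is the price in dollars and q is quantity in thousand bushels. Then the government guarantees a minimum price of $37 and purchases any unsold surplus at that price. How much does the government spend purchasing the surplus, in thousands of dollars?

4662

In a free market, 322 - 7p = 7p - 70 gives the equilibrium p* = 28, q* = 126.
The floor of 37 is above the equilibrium price 28, so it binds.
At p = 37: qd = 322 - 7·37 = 63 and qs = 7·37 - 70 = 189.
Surplus = qs - qd = 126.
Government expenditure = surplus × support price = 126 × 37 = 4662.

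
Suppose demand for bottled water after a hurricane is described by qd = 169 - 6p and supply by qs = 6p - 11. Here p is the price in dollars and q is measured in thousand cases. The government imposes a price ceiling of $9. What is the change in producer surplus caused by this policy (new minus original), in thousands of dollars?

-366

Equilibrium: 169 - 6p = 6p - 11, so 180 = 12p and p* = 15, q* = 79.
The ceiling of 9 is below the equilibrium price 15, so it binds.
At p = 9: qd = 169 - 6·9 = 115 and qs = 6·9 - 11 = 43.
Producer surplus without the control is ½ · (15 - 11/6) · 79 = 6241/12.
With the ceiling, producers sell 43 units at 9, so PS = ½ · (9 - 11/6) · 43 = 1849/12.
Change in producer surplus = 1849/12 - 6241/12 = -366.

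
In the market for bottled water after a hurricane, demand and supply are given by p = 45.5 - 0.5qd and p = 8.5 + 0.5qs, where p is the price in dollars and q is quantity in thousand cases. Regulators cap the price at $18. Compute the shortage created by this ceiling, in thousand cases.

36

Rearranging demand gives qd = 91 - 2p; rearranging supply gives qs = 2p - 17. Equilibrium: 91 - 2p = 2p - 17, so 108 = 4p and p* = 27, q* = 37.
Because the ceiling (18) lies below the market-clearing price, it is binding.
At p = 18: qd = 91 - 2·18 = 55 and qs = 2·18 - 17 = 19.
Shortage = qd - qs = 55 - 19 = 36.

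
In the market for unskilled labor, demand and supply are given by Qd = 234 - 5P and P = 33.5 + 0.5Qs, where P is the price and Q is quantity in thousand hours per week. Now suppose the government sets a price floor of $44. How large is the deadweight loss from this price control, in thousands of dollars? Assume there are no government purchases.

8.75

Rearranging supply gives Qs = 2P - 67. In a free market, 234 - 5P = 2P - 67 gives the equilibrium P* = 43, Q* = 19.
Because the floor (44) lies above the market-clearing price, it is binding.
At P = 44: Qd = 234 - 5·44 = 14 and Qs = 2·44 - 67 = 21.
Quantity traded falls to 14. At Q = 14 the demand price is (234 - 14)/5 = 44 and the supply price is (67 + 14)/2 = 40.5.
Deadweight loss = ½ · (44 - 40.5) · (19 - 14) = ½ · 3.5 · 5 = 8.75.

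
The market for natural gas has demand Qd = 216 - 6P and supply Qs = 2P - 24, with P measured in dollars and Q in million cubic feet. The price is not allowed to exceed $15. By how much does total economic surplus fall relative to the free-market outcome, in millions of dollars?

300

Setting quantity demanded equal to quantity supplied, 216 - 6P = 2P - 24, gives P* = 30 and Q* = 36.
Because the ceiling (15) lies below the market-clearing price, it is binding.
At P = 15: Qd = 216 - 6·15 = 126 and Qs = 2·15 - 24 = 6.
Quantity traded falls to 6. At Q = 6 the demand price is (216 - 6)/6 = 35 and the supply price is (24 + 6)/2 = 15.
Deadweight loss = ½ · (35 - 15) · (36 - 6) = ½ · 20 · 30 = 300.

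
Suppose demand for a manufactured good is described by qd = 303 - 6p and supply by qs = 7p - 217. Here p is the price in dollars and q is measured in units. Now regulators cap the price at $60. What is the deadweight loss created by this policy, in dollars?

Equilibrium: 303 - 6p = 7p - 217, so 520 = 13p and p* = 40, q* = 63.
Since 60 is above p* = 40, the ceiling does not bind and the free-market outcome prevails.
Since the control does not bind, no trades are prevented and deadweight loss is zero.

0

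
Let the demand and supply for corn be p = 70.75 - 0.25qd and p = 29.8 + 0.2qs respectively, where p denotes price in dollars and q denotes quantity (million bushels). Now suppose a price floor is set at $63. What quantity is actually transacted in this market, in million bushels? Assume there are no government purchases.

Rearranging demand gives qd = 283 - 4p; rearranging supply gives qs = 5p - 149. Without the control the market clears where 283 - 4p = 5p - 149, i.e. p* = 48 and q* = 91.
Since 63 > 48, the floor is binding.
At p = 63: qd = 283 - 4·63 = 31 and qs = 5·63 - 149 = 166.
The quantity actually transacted is the short side, demand: 31.

31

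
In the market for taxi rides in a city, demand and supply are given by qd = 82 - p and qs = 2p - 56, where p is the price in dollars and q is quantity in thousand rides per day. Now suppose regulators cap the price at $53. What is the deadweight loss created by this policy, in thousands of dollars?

0

Setting quantity demanded equal to quantity supplied, 82 - p = 2p - 56, gives p* = 46 and q* = 36.
Since 53 is above p* = 46, the ceiling does not bind and the free-market outcome prevails.
Since the control does not bind, no trades are prevented and deadweight loss is zero.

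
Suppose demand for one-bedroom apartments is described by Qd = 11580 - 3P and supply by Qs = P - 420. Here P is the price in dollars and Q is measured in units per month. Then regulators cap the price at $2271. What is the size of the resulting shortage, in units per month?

2916

Equilibrium: 11580 - 3P = P - 420, so 12000 = 4P and P* = 3000, Q* = 2580.
Because the ceiling (2271) lies below the market-clearing price, it is binding.
At P = 2271: Qd = 11580 - 3·2271 = 4767 and Qs = 2271 - 420 = 1851.
Shortage = Qd - Qs = 4767 - 1851 = 2916.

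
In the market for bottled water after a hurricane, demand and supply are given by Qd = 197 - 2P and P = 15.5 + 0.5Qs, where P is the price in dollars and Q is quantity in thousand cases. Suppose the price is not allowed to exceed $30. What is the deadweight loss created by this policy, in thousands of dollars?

1458

Rearranging supply gives Qs = 2P - 31. Setting quantity demanded equal to quantity supplied, 197 - 2P = 2P - 31, gives P* = 57 and Q* = 83.
Because the ceiling (30) lies below the market-clearing price, it is binding.
At P = 30: Qd = 197 - 2·30 = 137 and Qs = 2·30 - 31 = 29.
Quantity traded falls to 29. At Q = 29 the demand price is (197 - 29)/2 = 84 and the supply price is (31 + 29)/2 = 30.
Deadweight loss = ½ · (84 - 30) · (83 - 29) = ½ · 54 · 54 = 1458.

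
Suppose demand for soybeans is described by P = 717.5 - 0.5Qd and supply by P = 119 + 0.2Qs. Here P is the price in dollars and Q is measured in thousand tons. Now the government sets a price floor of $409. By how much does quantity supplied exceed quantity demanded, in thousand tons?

833

Rearranging demand gives Qd = 1435 - 2P; rearranging supply gives Qs = 5P - 595. In a free market, 1435 - 2P = 5P - 595 gives the equilibrium P* = 290, Q* = 855.
Since 409 > 290, the floor is binding.
At P = 409: Qd = 1435 - 2·409 = 617 and Qs = 5·409 - 595 = 1450.
Surplus = Qs - Qd = 1450 - 617 = 833.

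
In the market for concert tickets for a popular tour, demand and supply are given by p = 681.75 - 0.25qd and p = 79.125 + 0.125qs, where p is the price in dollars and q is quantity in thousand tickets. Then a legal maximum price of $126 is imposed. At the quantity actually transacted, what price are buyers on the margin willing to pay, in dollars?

588

Rearranging demand gives qd = 2727 - 4p; rearranging supply gives qs = 8p - 633. Setting quantity demanded equal to quantity supplied, 2727 - 4p = 8p - 633, gives p* = 280 and q* = 1607.
Since 126 < 280, the ceiling is binding.
At p = 126: qd = 2727 - 4·126 = 2223 and qs = 8·126 - 633 = 375.
Only 375 units reach the market. On the demand curve, the marginal buyer's willingness to pay at q = 375 is (2727 - 375)/4 = 588.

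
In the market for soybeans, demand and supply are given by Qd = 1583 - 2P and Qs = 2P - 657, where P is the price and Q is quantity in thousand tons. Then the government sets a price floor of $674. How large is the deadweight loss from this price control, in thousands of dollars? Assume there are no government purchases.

In a free market, 1583 - 2P = 2P - 657 gives the equilibrium P* = 560, Q* = 463.
Since 674 > 560, the floor is binding.
At P = 674: Qd = 1583 - 2·674 = 235 and Qs = 2·674 - 657 = 691.
Quantity traded falls to 235. At Q = 235 the demand price is (1583 - 235)/2 = 674 and the supply price is (657 + 235)/2 = 446.
Deadweight loss = ½ · (674 - 446) · (463 - 235) = ½ · 228 · 228 = 25992.

25992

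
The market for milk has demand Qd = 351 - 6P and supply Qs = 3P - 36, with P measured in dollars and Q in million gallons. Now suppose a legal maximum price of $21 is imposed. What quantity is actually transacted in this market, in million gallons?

Setting quantity demanded equal to quantity supplied, 351 - 6P = 3P - 36, gives P* = 43 and Q* = 93.
The ceiling of 21 is below the equilibrium price 43, so it binds.
At P = 21: Qd = 351 - 6·21 = 225 and Qs = 3·21 - 36 = 27.
The quantity actually transacted is the short side, supply: 27.

27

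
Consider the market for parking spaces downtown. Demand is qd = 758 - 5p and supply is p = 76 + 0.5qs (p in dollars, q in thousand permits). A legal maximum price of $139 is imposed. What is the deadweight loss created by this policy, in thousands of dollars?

0

Rearranging supply gives qs = 2p - 152. Setting quantity demanded equal to quantity supplied, 758 - 5p = 2p - 152, gives p* = 130 and q* = 108.
Since 139 is above p* = 130, the ceiling does not bind and the free-market outcome prevails.
Since the control does not bind, no trades are prevented and deadweight loss is zero.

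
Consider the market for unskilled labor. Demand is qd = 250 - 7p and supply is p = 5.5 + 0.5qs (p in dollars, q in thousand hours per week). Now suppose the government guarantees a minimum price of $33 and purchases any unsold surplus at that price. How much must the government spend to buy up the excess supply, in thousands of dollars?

1188

Rearranging supply gives qs = 2p - 11. Equilibrium: 250 - 7p = 2p - 11, so 261 = 9p and p* = 29, q* = 47.
Because the floor (33) lies above the market-clearing price, it is binding.
At p = 33: qd = 250 - 7·33 = 19 and qs = 2·33 - 11 = 55.
Surplus = qs - qd = 36.
Government expenditure = surplus × support price = 36 × 33 = 1188.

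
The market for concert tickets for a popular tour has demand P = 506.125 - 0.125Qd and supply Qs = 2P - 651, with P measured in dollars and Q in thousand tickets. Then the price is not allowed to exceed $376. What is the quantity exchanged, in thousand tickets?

101

Rearranging demand gives Qd = 4049 - 8P. Without the control the market clears where 4049 - 8P = 2P - 651, i.e. P* = 470 and Q* = 289.
Since 376 < 470, the ceiling is binding.
At P = 376: Qd = 4049 - 8·376 = 1041 and Qs = 2·376 - 651 = 101.
The quantity actually transacted is the short side, supply: 101.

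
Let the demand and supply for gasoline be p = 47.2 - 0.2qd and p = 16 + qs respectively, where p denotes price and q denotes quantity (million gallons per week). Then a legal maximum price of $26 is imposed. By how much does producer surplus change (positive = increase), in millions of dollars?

Rearranging demand gives qd = 236 - 5p; rearranging supply gives qs = p - 16. Setting quantity demanded equal to quantity supplied, 236 - 5p = p - 16, gives p* = 42 and q* = 26.
Because the ceiling (26) lies below the market-clearing price, it is binding.
At p = 26: qd = 236 - 5·26 = 106 and qs = 26 - 16 = 10.
Producer surplus without the control is ½ · (42 - 16) · 26 = 338.
With the ceiling, producers sell 10 units at 26, so PS = ½ · (26 - 16) · 10 = 50.
Change in producer surplus = 50 - 338 = -288.

-288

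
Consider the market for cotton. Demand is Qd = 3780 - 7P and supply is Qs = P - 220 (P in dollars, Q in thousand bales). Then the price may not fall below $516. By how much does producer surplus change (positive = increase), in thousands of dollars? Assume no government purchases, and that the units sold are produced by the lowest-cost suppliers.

-3584

In a free market, 3780 - 7P = P - 220 gives the equilibrium P* = 500, Q* = 280.
Since 516 > 500, the floor is binding.
At P = 516: Qd = 3780 - 7·516 = 168 and Qs = 516 - 220 = 296.
Producer surplus without the control is ½ · (500 - 220) · 280 = 39200.
With the floor, 168 units are sold at 516. The supply price at Q = 168 is 388, so PS = ½ · [(516 - 220) + (516 - 388)] · 168 = 35616.
Change in producer surplus = 35616 - 39200 = -3584.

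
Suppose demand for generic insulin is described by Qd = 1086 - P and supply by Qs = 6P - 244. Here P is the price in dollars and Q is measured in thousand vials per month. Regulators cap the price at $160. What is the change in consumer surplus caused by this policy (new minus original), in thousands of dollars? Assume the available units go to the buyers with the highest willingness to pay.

Without the control the market clears where 1086 - P = 6P - 244, i.e. P* = 190 and Q* = 896.
Since 160 < 190, the ceiling is binding.
At P = 160: Qd = 1086 - 160 = 926 and Qs = 6·160 - 244 = 716.
Consumer surplus without the control is ½ · (1086 - 190) · 896 = 401408.
With the ceiling, 716 units are sold at 160 (assume they go to the highest-value buyers). The demand price at Q = 716 is 370, so CS = ½ · [(1086 - 160) + (370 - 160)] · 716 = 406688.
Change in consumer surplus = 406688 - 401408 = 5280.

5280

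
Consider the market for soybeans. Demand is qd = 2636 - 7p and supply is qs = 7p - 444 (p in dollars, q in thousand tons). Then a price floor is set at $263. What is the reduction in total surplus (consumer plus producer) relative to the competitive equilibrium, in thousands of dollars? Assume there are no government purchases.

12943

Setting quantity demanded equal to quantity supplied, 2636 - 7p = 7p - 444, gives p* = 220 and q* = 1096.
The floor of 263 is above the equilibrium price 220, so it binds.
At p = 263: qd = 2636 - 7·263 = 795 and qs = 7·263 - 444 = 1397.
Quantity traded falls to 795. At q = 795 the demand price is (2636 - 795)/7 = 263 and the supply price is (444 + 795)/7 = 177.
Deadweight loss = ½ · (263 - 177) · (1096 - 795) = ½ · 86 · 301 = 12943.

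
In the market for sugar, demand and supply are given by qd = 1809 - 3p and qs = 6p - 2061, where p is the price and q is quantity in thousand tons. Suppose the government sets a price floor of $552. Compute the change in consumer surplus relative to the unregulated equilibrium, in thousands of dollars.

-40992

Setting quantity demanded equal to quantity supplied, 1809 - 3p = 6p - 2061, gives p* = 430 and q* = 519.
Since 552 > 430, the floor is binding.
At p = 552: qd = 1809 - 3·552 = 153 and qs = 6·552 - 2061 = 1251.
Consumer surplus without the control is ½ · (603 - 430) · 519 = 44893.5.
With the floor, consumers buy 153 units at 552, so CS = ½ · (603 - 552) · 153 = 3901.5.
Change in consumer surplus = 3901.5 - 44893.5 = -40992.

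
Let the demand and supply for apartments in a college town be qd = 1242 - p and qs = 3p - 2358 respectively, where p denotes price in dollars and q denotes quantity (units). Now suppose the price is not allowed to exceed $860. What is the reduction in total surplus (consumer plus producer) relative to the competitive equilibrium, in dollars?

9600

Setting quantity demanded equal to quantity supplied, 1242 - p = 3p - 2358, gives p* = 900 and q* = 342.
Because the ceiling (860) lies below the market-clearing price, it is binding.
At p = 860: qd = 1242 - 860 = 382 and qs = 3·860 - 2358 = 222.
Quantity traded falls to 222. At q = 222 the demand price is 1242 - 222 = 1020 and the supply price is (2358 + 222)/3 = 860.
Deadweight loss = ½ · (1020 - 860) · (342 - 222) = ½ · 160 · 120 = 9600.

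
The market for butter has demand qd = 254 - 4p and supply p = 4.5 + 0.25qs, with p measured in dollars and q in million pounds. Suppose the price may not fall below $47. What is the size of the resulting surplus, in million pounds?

104

Rearranging supply gives qs = 4p - 18. In a free market, 254 - 4p = 4p - 18 gives the equilibrium p* = 34, q* = 118.
Because the floor (47) lies above the market-clearing price, it is binding.
At p = 47: qd = 254 - 4·47 = 66 and qs = 4·47 - 18 = 170.
Surplus = qs - qd = 170 - 66 = 104.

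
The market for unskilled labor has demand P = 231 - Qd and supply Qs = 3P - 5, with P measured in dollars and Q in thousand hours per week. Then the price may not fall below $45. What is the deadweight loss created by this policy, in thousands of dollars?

Rearranging demand gives Qd = 231 - P. Setting quantity demanded equal to quantity supplied, 231 - P = 3P - 5, gives P* = 59 and Q* = 172.
Since 45 is below P* = 59, the floor does not bind and the free-market outcome prevails.
Since the control does not bind, no trades are prevented and deadweight loss is zero.

0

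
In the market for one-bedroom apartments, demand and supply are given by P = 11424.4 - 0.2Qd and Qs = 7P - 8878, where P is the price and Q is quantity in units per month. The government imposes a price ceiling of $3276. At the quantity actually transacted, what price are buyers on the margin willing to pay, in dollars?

8613.6

Rearranging demand gives Qd = 57122 - 5P. Without the control the market clears where 57122 - 5P = 7P - 8878, i.e. P* = 5500 and Q* = 29622.
The ceiling of 3276 is below the equilibrium price 5500, so it binds.
At P = 3276: Qd = 57122 - 5·3276 = 40742 and Qs = 7·3276 - 8878 = 14054.
Only 14054 units reach the market. On the demand curve, the marginal buyer's willingness to pay at Q = 14054 is (57122 - 14054)/5 = 8613.6.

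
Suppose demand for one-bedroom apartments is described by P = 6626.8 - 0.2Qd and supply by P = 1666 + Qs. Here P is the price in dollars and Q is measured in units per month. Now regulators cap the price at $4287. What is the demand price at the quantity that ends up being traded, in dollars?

6102.6

Rearranging demand gives Qd = 33134 - 5P; rearranging supply gives Qs = P - 1666. Equilibrium: 33134 - 5P = P - 1666, so 34800 = 6P and P* = 5800, Q* = 4134.
Since 4287 < 5800, the ceiling is binding.
At P = 4287: Qd = 33134 - 5·4287 = 11699 and Qs = 4287 - 1666 = 2621.
Only 2621 units reach the market. On the demand curve, the marginal buyer's willingness to pay at Q = 2621 is (33134 - 2621)/5 = 6102.6.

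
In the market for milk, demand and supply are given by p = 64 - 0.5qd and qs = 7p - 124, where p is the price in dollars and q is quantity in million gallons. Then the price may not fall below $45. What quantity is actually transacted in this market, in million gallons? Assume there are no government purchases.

38

Rearranging demand gives qd = 128 - 2p. In a free market, 128 - 2p = 7p - 124 gives the equilibrium p* = 28, q* = 72.
Because the floor (45) lies above the market-clearing price, it is binding.
At p = 45: qd = 128 - 2·45 = 38 and qs = 7·45 - 124 = 191.
The quantity actually transacted is the short side, demand: 38.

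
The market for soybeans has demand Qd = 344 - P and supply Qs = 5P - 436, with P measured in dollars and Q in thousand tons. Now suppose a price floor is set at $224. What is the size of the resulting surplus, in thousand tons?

564

Equilibrium: 344 - P = 5P - 436, so 780 = 6P and P* = 130, Q* = 214.
Since 224 > 130, the floor is binding.
At P = 224: Qd = 344 - 224 = 120 and Qs = 5·224 - 436 = 684.
Surplus = Qs - Qd = 684 - 120 = 564.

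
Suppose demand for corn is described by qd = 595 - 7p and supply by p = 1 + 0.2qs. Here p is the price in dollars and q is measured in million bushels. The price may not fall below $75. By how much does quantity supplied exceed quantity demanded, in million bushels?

300

Rearranging supply gives qs = 5p - 5. Without the control the market clears where 595 - 7p = 5p - 5, i.e. p* = 50 and q* = 245.
Because the floor (75) lies above the market-clearing price, it is binding.
At p = 75: qd = 595 - 7·75 = 70 and qs = 5·75 - 5 = 370.
Surplus = qs - qd = 370 - 70 = 300.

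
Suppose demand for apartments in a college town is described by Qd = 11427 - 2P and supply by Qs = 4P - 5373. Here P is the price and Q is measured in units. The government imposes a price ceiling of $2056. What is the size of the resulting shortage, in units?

4464

In a free market, 11427 - 2P = 4P - 5373 gives the equilibrium P* = 2800, Q* = 5827.
The ceiling of 2056 is below the equilibrium price 2800, so it binds.
At P = 2056: Qd = 11427 - 2·2056 = 7315 and Qs = 4·2056 - 5373 = 2851.
Shortage = Qd - Qs = 7315 - 2851 = 4464.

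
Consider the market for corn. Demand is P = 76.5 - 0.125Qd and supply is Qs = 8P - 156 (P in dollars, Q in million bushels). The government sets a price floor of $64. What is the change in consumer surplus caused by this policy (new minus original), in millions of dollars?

Rearranging demand gives Qd = 612 - 8P. Without the control the market clears where 612 - 8P = 8P - 156, i.e. P* = 48 and Q* = 228.
Because the floor (64) lies above the market-clearing price, it is binding.
At P = 64: Qd = 612 - 8·64 = 100 and Qs = 8·64 - 156 = 356.
Consumer surplus without the control is ½ · (76.5 - 48) · 228 = 3249.
With the floor, consumers buy 100 units at 64, so CS = ½ · (76.5 - 64) · 100 = 625.
Change in consumer surplus = 625 - 3249 = -2624.

-2624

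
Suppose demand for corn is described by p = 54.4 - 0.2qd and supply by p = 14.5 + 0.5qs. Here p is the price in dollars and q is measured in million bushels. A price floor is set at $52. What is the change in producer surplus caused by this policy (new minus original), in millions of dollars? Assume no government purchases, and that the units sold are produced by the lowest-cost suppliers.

-398.25

Rearranging demand gives qd = 272 - 5p; rearranging supply gives qs = 2p - 29. Without the control the market clears where 272 - 5p = 2p - 29, i.e. p* = 43 and q* = 57.
Because the floor (52) lies above the market-clearing price, it is binding.
At p = 52: qd = 272 - 5·52 = 12 and qs = 2·52 - 29 = 75.
Producer surplus without the control is ½ · (43 - 14.5) · 57 = 812.25.
With the floor, 12 units are sold at 52. The supply price at q = 12 is 20.5, so PS = ½ · [(52 - 14.5) + (52 - 20.5)] · 12 = 414.
Change in producer surplus = 414 - 812.25 = -398.25.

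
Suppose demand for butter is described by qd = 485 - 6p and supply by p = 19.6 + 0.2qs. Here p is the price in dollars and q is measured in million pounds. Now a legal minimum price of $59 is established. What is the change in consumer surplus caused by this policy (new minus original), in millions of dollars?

-894

Rearranging supply gives qs = 5p - 98. Setting quantity demanded equal to quantity supplied, 485 - 6p = 5p - 98, gives p* = 53 and q* = 167.
The floor of 59 is above the equilibrium price 53, so it binds.
At p = 59: qd = 485 - 6·59 = 131 and qs = 5·59 - 98 = 197.
Consumer surplus without the control is ½ · (485/6 - 53) · 167 = 27889/12.
With the floor, consumers buy 131 units at 59, so CS = ½ · (485/6 - 59) · 131 = 17161/12.
Change in consumer surplus = 17161/12 - 27889/12 = -894.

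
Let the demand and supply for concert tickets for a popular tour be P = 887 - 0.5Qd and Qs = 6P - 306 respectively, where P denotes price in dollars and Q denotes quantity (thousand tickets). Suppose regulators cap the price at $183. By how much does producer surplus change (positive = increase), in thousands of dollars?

-78771

Rearranging demand gives Qd = 1774 - 2P. Equilibrium: 1774 - 2P = 6P - 306, so 2080 = 8P and P* = 260, Q* = 1254.
Because the ceiling (183) lies below the market-clearing price, it is binding.
At P = 183: Qd = 1774 - 2·183 = 1408 and Qs = 6·183 - 306 = 792.
Producer surplus without the control is ½ · (260 - 51) · 1254 = 131043.
With the ceiling, producers sell 792 units at 183, so PS = ½ · (183 - 51) · 792 = 52272.
Change in producer surplus = 52272 - 131043 = -78771.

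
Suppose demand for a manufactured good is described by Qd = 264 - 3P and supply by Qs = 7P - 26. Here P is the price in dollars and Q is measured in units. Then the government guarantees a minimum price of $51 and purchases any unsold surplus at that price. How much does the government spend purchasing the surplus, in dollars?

11220

Without the control the market clears where 264 - 3P = 7P - 26, i.e. P* = 29 and Q* = 177.
Because the floor (51) lies above the market-clearing price, it is binding.
At P = 51: Qd = 264 - 3·51 = 111 and Qs = 7·51 - 26 = 331.
Surplus = Qs - Qd = 220.
Government expenditure = surplus × support price = 220 × 51 = 11220.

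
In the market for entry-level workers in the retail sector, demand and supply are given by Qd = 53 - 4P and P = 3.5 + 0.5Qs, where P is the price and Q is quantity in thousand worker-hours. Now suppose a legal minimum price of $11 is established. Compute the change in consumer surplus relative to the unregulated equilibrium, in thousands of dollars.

-11

Rearranging supply gives Qs = 2P - 7. In a free market, 53 - 4P = 2P - 7 gives the equilibrium P* = 10, Q* = 13.
Since 11 > 10, the floor is binding.
At P = 11: Qd = 53 - 4·11 = 9 and Qs = 2·11 - 7 = 15.
Consumer surplus without the control is ½ · (13.25 - 10) · 13 = 21.125.
With the floor, consumers buy 9 units at 11, so CS = ½ · (13.25 - 11) · 9 = 10.125.
Change in consumer surplus = 10.125 - 21.125 = -11.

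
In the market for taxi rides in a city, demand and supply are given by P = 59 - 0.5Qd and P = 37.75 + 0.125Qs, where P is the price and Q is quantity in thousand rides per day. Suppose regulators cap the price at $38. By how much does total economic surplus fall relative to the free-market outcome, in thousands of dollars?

Rearranging demand gives Qd = 118 - 2P; rearranging supply gives Qs = 8P - 302. In a free market, 118 - 2P = 8P - 302 gives the equilibrium P* = 42, Q* = 34.
Because the ceiling (38) lies below the market-clearing price, it is binding.
At P = 38: Qd = 118 - 2·38 = 42 and Qs = 8·38 - 302 = 2.
Quantity traded falls to 2. At Q = 2 the demand price is (118 - 2)/2 = 58 and the supply price is (302 + 2)/8 = 38.
Deadweight loss = ½ · (58 - 38) · (34 - 2) = ½ · 20 · 32 = 320.

320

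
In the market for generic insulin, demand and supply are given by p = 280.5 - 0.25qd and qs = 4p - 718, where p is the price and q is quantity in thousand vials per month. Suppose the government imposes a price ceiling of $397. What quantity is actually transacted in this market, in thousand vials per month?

Rearranging demand gives qd = 1122 - 4p. Equilibrium: 1122 - 4p = 4p - 718, so 1840 = 8p and p* = 230, q* = 202.
The ceiling of 397 is above the equilibrium price 230, so it is not binding; the market clears at p* = 230, q* = 202.

202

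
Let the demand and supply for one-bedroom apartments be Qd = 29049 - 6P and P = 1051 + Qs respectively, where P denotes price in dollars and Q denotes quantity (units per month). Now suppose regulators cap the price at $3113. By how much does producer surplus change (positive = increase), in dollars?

-3152078.5

Rearranging supply gives Qs = P - 1051. In a free market, 29049 - 6P = P - 1051 gives the equilibrium P* = 4300, Q* = 3249.
The ceiling of 3113 is below the equilibrium price 4300, so it binds.
At P = 3113: Qd = 29049 - 6·3113 = 10371 and Qs = 3113 - 1051 = 2062.
Producer surplus without the control is ½ · (4300 - 1051) · 3249 = 5278000.5.
With the ceiling, producers sell 2062 units at 3113, so PS = ½ · (3113 - 1051) · 2062 = 2125922.
Change in producer surplus = 2125922 - 5278000.5 = -3152078.5.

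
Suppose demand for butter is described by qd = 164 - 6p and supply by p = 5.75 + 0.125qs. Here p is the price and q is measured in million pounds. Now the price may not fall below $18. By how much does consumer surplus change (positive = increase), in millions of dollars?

Rearranging supply gives qs = 8p - 46. Equilibrium: 164 - 6p = 8p - 46, so 210 = 14p and p* = 15, q* = 74.
Since 18 > 15, the floor is binding.
At p = 18: qd = 164 - 6·18 = 56 and qs = 8·18 - 46 = 98.
Consumer surplus without the control is ½ · (82/3 - 15) · 74 = 1369/3.
With the floor, consumers buy 56 units at 18, so CS = ½ · (82/3 - 18) · 56 = 784/3.
Change in consumer surplus = 784/3 - 1369/3 = -195.

-195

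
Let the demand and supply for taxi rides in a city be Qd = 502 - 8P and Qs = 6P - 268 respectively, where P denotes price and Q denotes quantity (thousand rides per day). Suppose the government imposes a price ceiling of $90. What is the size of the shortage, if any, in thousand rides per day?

Setting quantity demanded equal to quantity supplied, 502 - 8P = 6P - 268, gives P* = 55 and Q* = 62.
Since 90 is above P* = 55, the ceiling does not bind and the free-market outcome prevails.
Since the control does not bind, there is no shortage.

0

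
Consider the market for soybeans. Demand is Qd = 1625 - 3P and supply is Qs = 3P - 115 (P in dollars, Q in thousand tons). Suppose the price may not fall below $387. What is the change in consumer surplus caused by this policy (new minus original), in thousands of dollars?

Equilibrium: 1625 - 3P = 3P - 115, so 1740 = 6P and P* = 290, Q* = 755.
The floor of 387 is above the equilibrium price 290, so it binds.
At P = 387: Qd = 1625 - 3·387 = 464 and Qs = 3·387 - 115 = 1046.
Consumer surplus without the control is ½ · (1625/3 - 290) · 755 = 570025/6.
With the floor, consumers buy 464 units at 387, so CS = ½ · (1625/3 - 387) · 464 = 107648/3.
Change in consumer surplus = 107648/3 - 570025/6 = -59121.5.

-59121.5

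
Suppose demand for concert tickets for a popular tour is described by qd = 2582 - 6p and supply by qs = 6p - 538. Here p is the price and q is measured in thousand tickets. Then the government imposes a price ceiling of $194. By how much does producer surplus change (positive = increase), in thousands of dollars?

-54384

Equilibrium: 2582 - 6p = 6p - 538, so 3120 = 12p and p* = 260, q* = 1022.
Because the ceiling (194) lies below the market-clearing price, it is binding.
At p = 194: qd = 2582 - 6·194 = 1418 and qs = 6·194 - 538 = 626.
Producer surplus without the control is ½ · (260 - 269/3) · 1022 = 261121/3.
With the ceiling, producers sell 626 units at 194, so PS = ½ · (194 - 269/3) · 626 = 97969/3.
Change in producer surplus = 97969/3 - 261121/3 = -54384.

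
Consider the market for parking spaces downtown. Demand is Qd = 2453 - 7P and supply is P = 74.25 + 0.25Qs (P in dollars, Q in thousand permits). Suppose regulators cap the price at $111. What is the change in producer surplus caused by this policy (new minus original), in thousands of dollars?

-59075

Rearranging supply gives Qs = 4P - 297. Equilibrium: 2453 - 7P = 4P - 297, so 2750 = 11P and P* = 250, Q* = 703.
Because the ceiling (111) lies below the market-clearing price, it is binding.
At P = 111: Qd = 2453 - 7·111 = 1676 and Qs = 4·111 - 297 = 147.
Producer surplus without the control is ½ · (250 - 74.25) · 703 = 61776.125.
With the ceiling, producers sell 147 units at 111, so PS = ½ · (111 - 74.25) · 147 = 2701.125.
Change in producer surplus = 2701.125 - 61776.125 = -59075.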